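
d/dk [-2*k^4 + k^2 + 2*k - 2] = -8*k^3 + 2*k + 2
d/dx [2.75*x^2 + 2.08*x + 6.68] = 5.5*x + 2.08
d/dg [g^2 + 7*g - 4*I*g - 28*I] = 2*g + 7 - 4*I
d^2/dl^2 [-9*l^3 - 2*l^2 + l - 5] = -54*l - 4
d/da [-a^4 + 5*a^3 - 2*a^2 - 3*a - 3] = -4*a^3 + 15*a^2 - 4*a - 3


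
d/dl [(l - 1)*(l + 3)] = 2*l + 2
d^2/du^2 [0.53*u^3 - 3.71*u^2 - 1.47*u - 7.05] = 3.18*u - 7.42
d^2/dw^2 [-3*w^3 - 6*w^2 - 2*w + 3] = -18*w - 12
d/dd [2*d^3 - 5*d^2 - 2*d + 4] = 6*d^2 - 10*d - 2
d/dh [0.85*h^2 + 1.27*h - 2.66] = 1.7*h + 1.27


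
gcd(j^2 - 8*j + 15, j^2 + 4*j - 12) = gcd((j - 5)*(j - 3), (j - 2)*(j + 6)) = 1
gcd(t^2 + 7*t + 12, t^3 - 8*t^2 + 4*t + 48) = 1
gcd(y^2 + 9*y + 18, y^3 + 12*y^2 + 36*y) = y + 6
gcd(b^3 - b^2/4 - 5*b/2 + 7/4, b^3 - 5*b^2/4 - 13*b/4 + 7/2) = b^2 + 3*b/4 - 7/4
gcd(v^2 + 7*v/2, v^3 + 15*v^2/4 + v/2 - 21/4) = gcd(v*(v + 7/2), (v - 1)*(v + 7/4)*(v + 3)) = 1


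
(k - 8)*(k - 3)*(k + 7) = k^3 - 4*k^2 - 53*k + 168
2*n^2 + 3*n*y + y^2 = (n + y)*(2*n + y)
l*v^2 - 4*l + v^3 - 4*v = (l + v)*(v - 2)*(v + 2)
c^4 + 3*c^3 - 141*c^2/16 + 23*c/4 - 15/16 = (c - 1)*(c - 3/4)*(c - 1/4)*(c + 5)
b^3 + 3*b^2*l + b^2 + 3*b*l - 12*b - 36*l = (b - 3)*(b + 4)*(b + 3*l)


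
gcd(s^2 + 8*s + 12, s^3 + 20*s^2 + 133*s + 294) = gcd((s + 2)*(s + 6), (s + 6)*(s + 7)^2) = s + 6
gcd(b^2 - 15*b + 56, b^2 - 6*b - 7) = b - 7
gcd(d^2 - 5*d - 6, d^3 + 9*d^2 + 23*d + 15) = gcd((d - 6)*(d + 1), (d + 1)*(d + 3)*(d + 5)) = d + 1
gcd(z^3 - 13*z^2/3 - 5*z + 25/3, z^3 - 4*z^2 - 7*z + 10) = z^2 - 6*z + 5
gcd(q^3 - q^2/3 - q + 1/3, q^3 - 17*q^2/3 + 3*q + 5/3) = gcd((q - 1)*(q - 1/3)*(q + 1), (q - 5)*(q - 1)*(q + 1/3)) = q - 1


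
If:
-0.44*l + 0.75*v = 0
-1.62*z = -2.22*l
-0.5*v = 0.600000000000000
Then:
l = -2.05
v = -1.20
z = -2.80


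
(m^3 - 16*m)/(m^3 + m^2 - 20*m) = (m + 4)/(m + 5)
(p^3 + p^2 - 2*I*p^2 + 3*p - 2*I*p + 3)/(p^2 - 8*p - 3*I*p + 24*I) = (p^2 + p*(1 + I) + I)/(p - 8)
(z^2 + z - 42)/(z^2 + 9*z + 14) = (z - 6)/(z + 2)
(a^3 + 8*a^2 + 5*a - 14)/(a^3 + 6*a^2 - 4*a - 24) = (a^2 + 6*a - 7)/(a^2 + 4*a - 12)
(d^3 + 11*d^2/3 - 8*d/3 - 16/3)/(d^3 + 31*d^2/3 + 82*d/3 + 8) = (3*d^2 - d - 4)/(3*d^2 + 19*d + 6)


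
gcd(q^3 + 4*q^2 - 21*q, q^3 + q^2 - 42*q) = q^2 + 7*q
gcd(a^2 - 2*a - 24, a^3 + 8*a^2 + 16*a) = a + 4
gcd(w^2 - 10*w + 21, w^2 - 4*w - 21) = w - 7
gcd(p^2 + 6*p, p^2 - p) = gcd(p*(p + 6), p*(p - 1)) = p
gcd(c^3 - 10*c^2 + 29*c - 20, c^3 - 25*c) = c - 5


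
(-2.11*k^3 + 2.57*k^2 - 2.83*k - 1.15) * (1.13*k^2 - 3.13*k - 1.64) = -2.3843*k^5 + 9.5084*k^4 - 7.7816*k^3 + 3.3436*k^2 + 8.2407*k + 1.886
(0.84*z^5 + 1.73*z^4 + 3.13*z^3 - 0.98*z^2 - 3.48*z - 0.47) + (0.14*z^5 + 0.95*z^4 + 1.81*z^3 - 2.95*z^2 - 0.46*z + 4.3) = 0.98*z^5 + 2.68*z^4 + 4.94*z^3 - 3.93*z^2 - 3.94*z + 3.83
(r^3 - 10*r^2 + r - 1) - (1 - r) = r^3 - 10*r^2 + 2*r - 2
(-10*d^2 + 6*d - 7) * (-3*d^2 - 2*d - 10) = 30*d^4 + 2*d^3 + 109*d^2 - 46*d + 70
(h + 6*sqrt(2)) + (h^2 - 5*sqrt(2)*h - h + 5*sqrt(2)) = h^2 - 5*sqrt(2)*h + 11*sqrt(2)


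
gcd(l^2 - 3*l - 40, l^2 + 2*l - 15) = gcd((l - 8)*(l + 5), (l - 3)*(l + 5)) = l + 5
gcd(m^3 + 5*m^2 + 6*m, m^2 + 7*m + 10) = m + 2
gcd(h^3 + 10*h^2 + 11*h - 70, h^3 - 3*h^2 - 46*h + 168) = h + 7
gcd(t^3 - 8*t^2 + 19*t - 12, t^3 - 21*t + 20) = t^2 - 5*t + 4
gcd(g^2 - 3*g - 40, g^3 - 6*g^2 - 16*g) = g - 8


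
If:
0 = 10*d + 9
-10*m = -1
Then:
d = -9/10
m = 1/10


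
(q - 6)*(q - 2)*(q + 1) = q^3 - 7*q^2 + 4*q + 12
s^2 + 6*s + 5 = (s + 1)*(s + 5)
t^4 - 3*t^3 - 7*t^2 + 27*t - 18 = (t - 3)*(t - 2)*(t - 1)*(t + 3)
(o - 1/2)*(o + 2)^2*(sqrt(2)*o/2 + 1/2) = sqrt(2)*o^4/2 + o^3/2 + 7*sqrt(2)*o^3/4 + sqrt(2)*o^2 + 7*o^2/4 - sqrt(2)*o + o - 1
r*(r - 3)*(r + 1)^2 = r^4 - r^3 - 5*r^2 - 3*r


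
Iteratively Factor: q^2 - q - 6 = (q - 3)*(q + 2)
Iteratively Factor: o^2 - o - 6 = (o - 3)*(o + 2)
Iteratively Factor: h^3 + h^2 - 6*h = (h + 3)*(h^2 - 2*h) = h*(h + 3)*(h - 2)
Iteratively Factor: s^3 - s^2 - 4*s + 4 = (s - 2)*(s^2 + s - 2) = (s - 2)*(s - 1)*(s + 2)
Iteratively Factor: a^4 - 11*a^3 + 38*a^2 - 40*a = (a - 4)*(a^3 - 7*a^2 + 10*a) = a*(a - 4)*(a^2 - 7*a + 10) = a*(a - 5)*(a - 4)*(a - 2)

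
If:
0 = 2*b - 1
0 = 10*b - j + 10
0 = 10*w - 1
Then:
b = 1/2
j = 15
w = 1/10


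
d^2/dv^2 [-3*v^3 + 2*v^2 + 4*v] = 4 - 18*v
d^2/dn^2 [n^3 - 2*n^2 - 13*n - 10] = 6*n - 4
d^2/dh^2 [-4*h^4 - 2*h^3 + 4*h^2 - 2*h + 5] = -48*h^2 - 12*h + 8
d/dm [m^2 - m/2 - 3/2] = 2*m - 1/2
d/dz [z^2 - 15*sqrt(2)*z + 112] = 2*z - 15*sqrt(2)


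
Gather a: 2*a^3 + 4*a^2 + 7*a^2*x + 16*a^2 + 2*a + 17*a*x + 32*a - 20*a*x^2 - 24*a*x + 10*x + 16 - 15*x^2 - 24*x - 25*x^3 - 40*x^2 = 2*a^3 + a^2*(7*x + 20) + a*(-20*x^2 - 7*x + 34) - 25*x^3 - 55*x^2 - 14*x + 16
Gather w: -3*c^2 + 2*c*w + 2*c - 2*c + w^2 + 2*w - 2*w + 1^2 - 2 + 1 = -3*c^2 + 2*c*w + w^2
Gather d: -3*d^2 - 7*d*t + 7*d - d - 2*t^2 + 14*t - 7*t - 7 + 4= -3*d^2 + d*(6 - 7*t) - 2*t^2 + 7*t - 3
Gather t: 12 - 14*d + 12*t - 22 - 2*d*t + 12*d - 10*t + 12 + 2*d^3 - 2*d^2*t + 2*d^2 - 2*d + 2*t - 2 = 2*d^3 + 2*d^2 - 4*d + t*(-2*d^2 - 2*d + 4)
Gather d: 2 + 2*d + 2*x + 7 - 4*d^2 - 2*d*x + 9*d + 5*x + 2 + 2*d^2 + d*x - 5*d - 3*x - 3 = -2*d^2 + d*(6 - x) + 4*x + 8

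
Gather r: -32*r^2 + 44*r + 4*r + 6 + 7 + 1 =-32*r^2 + 48*r + 14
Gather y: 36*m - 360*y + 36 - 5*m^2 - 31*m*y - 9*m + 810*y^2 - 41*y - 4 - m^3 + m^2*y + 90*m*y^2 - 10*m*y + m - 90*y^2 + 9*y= -m^3 - 5*m^2 + 28*m + y^2*(90*m + 720) + y*(m^2 - 41*m - 392) + 32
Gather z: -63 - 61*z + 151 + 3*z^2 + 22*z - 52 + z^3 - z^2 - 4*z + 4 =z^3 + 2*z^2 - 43*z + 40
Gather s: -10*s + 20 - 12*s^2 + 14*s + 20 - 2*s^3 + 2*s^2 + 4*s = -2*s^3 - 10*s^2 + 8*s + 40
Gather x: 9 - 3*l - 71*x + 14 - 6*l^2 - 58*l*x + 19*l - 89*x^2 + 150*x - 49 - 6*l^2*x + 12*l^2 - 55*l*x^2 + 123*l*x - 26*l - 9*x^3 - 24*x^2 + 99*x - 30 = 6*l^2 - 10*l - 9*x^3 + x^2*(-55*l - 113) + x*(-6*l^2 + 65*l + 178) - 56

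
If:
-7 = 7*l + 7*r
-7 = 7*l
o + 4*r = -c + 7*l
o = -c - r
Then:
No Solution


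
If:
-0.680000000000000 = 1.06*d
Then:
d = -0.64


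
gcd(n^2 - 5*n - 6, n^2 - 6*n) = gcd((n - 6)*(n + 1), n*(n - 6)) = n - 6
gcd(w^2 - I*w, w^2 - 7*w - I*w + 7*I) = w - I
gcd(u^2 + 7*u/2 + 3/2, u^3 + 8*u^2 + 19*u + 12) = u + 3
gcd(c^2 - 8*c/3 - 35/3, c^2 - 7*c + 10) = c - 5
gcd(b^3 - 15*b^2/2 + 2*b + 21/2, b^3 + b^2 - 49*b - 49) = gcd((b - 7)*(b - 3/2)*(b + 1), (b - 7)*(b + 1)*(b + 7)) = b^2 - 6*b - 7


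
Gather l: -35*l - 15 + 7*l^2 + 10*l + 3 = 7*l^2 - 25*l - 12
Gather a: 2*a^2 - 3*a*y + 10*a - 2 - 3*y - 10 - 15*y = 2*a^2 + a*(10 - 3*y) - 18*y - 12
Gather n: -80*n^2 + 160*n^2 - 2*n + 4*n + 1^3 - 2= 80*n^2 + 2*n - 1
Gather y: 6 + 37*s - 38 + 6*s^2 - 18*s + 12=6*s^2 + 19*s - 20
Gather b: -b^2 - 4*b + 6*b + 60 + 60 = -b^2 + 2*b + 120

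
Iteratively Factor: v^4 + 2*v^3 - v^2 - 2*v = (v)*(v^3 + 2*v^2 - v - 2) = v*(v + 1)*(v^2 + v - 2) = v*(v + 1)*(v + 2)*(v - 1)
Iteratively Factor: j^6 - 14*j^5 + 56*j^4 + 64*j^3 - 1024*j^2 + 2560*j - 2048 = (j - 2)*(j^5 - 12*j^4 + 32*j^3 + 128*j^2 - 768*j + 1024) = (j - 4)*(j - 2)*(j^4 - 8*j^3 + 128*j - 256) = (j - 4)^2*(j - 2)*(j^3 - 4*j^2 - 16*j + 64) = (j - 4)^2*(j - 2)*(j + 4)*(j^2 - 8*j + 16) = (j - 4)^3*(j - 2)*(j + 4)*(j - 4)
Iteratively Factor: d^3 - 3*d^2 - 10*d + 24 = (d - 2)*(d^2 - d - 12) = (d - 2)*(d + 3)*(d - 4)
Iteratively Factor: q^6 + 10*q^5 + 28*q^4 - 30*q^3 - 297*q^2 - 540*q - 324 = (q - 3)*(q^5 + 13*q^4 + 67*q^3 + 171*q^2 + 216*q + 108) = (q - 3)*(q + 2)*(q^4 + 11*q^3 + 45*q^2 + 81*q + 54) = (q - 3)*(q + 2)^2*(q^3 + 9*q^2 + 27*q + 27) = (q - 3)*(q + 2)^2*(q + 3)*(q^2 + 6*q + 9) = (q - 3)*(q + 2)^2*(q + 3)^2*(q + 3)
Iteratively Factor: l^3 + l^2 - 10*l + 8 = (l - 2)*(l^2 + 3*l - 4) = (l - 2)*(l + 4)*(l - 1)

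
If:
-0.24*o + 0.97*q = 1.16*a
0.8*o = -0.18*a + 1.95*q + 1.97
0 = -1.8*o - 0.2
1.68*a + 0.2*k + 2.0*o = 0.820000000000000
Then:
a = -0.93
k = 13.04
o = -0.11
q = -1.14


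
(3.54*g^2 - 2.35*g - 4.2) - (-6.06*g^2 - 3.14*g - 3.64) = 9.6*g^2 + 0.79*g - 0.56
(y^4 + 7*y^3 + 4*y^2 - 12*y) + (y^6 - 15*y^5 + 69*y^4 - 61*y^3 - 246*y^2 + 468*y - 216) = y^6 - 15*y^5 + 70*y^4 - 54*y^3 - 242*y^2 + 456*y - 216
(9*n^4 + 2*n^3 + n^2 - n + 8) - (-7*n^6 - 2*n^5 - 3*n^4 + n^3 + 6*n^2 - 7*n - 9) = 7*n^6 + 2*n^5 + 12*n^4 + n^3 - 5*n^2 + 6*n + 17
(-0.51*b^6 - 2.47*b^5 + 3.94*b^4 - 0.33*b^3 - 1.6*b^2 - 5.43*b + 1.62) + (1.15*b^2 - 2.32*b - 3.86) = -0.51*b^6 - 2.47*b^5 + 3.94*b^4 - 0.33*b^3 - 0.45*b^2 - 7.75*b - 2.24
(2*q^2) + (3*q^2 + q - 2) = 5*q^2 + q - 2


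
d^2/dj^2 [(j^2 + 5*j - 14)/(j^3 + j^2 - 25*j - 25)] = 2*(j^6 + 15*j^5 + 6*j^4 + 218*j^3 + 1833*j^2 + 375*j - 11600)/(j^9 + 3*j^8 - 72*j^7 - 224*j^6 + 1650*j^5 + 5550*j^4 - 10000*j^3 - 45000*j^2 - 46875*j - 15625)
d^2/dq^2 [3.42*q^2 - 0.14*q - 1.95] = 6.84000000000000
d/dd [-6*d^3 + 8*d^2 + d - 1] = -18*d^2 + 16*d + 1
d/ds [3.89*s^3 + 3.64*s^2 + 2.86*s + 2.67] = 11.67*s^2 + 7.28*s + 2.86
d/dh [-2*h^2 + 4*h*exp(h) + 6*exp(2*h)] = 4*h*exp(h) - 4*h + 12*exp(2*h) + 4*exp(h)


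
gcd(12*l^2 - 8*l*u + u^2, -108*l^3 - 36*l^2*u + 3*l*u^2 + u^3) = -6*l + u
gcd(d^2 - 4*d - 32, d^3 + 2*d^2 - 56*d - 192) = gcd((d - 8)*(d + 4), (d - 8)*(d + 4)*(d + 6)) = d^2 - 4*d - 32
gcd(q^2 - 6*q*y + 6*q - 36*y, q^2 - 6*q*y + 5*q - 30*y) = -q + 6*y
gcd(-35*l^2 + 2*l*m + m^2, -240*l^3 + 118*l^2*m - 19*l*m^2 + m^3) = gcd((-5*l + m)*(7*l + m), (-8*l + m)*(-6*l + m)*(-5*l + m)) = 5*l - m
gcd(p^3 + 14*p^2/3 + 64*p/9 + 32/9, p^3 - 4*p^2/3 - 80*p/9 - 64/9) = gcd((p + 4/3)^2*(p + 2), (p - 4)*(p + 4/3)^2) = p^2 + 8*p/3 + 16/9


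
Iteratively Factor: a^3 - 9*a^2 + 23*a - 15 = (a - 1)*(a^2 - 8*a + 15) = (a - 3)*(a - 1)*(a - 5)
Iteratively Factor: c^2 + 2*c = (c + 2)*(c)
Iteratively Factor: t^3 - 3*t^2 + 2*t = (t - 1)*(t^2 - 2*t) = t*(t - 1)*(t - 2)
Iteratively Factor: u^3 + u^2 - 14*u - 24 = (u - 4)*(u^2 + 5*u + 6) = (u - 4)*(u + 3)*(u + 2)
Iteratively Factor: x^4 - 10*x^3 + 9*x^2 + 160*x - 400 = (x - 5)*(x^3 - 5*x^2 - 16*x + 80) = (x - 5)*(x + 4)*(x^2 - 9*x + 20) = (x - 5)*(x - 4)*(x + 4)*(x - 5)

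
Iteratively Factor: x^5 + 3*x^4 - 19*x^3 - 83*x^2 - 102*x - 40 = (x + 1)*(x^4 + 2*x^3 - 21*x^2 - 62*x - 40) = (x + 1)*(x + 4)*(x^3 - 2*x^2 - 13*x - 10) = (x - 5)*(x + 1)*(x + 4)*(x^2 + 3*x + 2) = (x - 5)*(x + 1)*(x + 2)*(x + 4)*(x + 1)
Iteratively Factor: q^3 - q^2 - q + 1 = (q + 1)*(q^2 - 2*q + 1) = (q - 1)*(q + 1)*(q - 1)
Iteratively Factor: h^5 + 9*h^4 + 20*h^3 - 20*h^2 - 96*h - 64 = (h + 4)*(h^4 + 5*h^3 - 20*h - 16) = (h + 1)*(h + 4)*(h^3 + 4*h^2 - 4*h - 16) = (h + 1)*(h + 2)*(h + 4)*(h^2 + 2*h - 8) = (h + 1)*(h + 2)*(h + 4)^2*(h - 2)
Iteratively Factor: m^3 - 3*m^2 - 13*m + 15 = (m - 1)*(m^2 - 2*m - 15) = (m - 5)*(m - 1)*(m + 3)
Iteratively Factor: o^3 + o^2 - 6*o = (o + 3)*(o^2 - 2*o) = (o - 2)*(o + 3)*(o)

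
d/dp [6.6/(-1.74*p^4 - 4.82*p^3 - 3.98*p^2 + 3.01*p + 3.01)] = (45.936*p^3 + 95.436*p^2 + 52.536*p - 19.866)/(1.74*p^4 + 4.82*p^3 + 3.98*p^2 - 3.01*p - 3.01)^2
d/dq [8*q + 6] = 8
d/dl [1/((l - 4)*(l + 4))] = -2*l/(l^4 - 32*l^2 + 256)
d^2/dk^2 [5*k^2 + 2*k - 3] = 10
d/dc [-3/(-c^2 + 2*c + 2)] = 6*(1 - c)/(-c^2 + 2*c + 2)^2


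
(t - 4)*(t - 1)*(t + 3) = t^3 - 2*t^2 - 11*t + 12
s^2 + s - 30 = (s - 5)*(s + 6)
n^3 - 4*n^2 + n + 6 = (n - 3)*(n - 2)*(n + 1)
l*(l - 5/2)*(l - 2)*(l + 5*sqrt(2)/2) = l^4 - 9*l^3/2 + 5*sqrt(2)*l^3/2 - 45*sqrt(2)*l^2/4 + 5*l^2 + 25*sqrt(2)*l/2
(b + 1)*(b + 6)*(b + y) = b^3 + b^2*y + 7*b^2 + 7*b*y + 6*b + 6*y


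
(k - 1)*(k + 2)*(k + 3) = k^3 + 4*k^2 + k - 6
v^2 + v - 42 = (v - 6)*(v + 7)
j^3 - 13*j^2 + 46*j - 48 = (j - 8)*(j - 3)*(j - 2)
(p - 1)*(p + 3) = p^2 + 2*p - 3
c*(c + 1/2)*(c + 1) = c^3 + 3*c^2/2 + c/2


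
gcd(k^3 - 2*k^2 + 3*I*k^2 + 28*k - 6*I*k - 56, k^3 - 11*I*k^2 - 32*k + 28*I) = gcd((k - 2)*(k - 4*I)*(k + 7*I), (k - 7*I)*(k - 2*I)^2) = 1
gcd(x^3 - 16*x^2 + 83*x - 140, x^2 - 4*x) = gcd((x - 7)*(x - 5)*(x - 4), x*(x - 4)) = x - 4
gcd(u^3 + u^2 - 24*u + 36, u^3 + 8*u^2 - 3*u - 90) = u^2 + 3*u - 18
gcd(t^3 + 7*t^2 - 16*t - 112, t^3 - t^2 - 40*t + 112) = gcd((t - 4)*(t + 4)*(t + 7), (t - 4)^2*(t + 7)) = t^2 + 3*t - 28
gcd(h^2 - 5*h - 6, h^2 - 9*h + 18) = h - 6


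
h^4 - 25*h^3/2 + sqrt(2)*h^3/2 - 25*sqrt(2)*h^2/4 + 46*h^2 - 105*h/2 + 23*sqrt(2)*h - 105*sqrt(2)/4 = (h - 7)*(h - 3)*(h - 5/2)*(h + sqrt(2)/2)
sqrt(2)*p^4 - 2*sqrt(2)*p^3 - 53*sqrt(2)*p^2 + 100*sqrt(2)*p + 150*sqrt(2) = (p - 3)*(p - 5*sqrt(2))*(p + 5*sqrt(2))*(sqrt(2)*p + sqrt(2))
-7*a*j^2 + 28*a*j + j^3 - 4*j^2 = j*(-7*a + j)*(j - 4)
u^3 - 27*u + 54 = (u - 3)^2*(u + 6)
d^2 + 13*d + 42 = (d + 6)*(d + 7)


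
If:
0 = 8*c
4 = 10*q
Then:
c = 0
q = 2/5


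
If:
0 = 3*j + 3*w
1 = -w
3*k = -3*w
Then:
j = 1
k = 1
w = -1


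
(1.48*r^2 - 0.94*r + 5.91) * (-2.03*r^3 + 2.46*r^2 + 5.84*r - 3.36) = -3.0044*r^5 + 5.549*r^4 - 5.6665*r^3 + 4.0762*r^2 + 37.6728*r - 19.8576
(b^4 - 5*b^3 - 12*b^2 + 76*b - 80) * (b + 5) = b^5 - 37*b^3 + 16*b^2 + 300*b - 400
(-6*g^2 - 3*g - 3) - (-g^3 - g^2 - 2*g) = g^3 - 5*g^2 - g - 3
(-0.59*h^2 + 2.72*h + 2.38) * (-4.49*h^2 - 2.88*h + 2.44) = 2.6491*h^4 - 10.5136*h^3 - 19.9594*h^2 - 0.217599999999999*h + 5.8072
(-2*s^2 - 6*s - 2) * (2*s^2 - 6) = -4*s^4 - 12*s^3 + 8*s^2 + 36*s + 12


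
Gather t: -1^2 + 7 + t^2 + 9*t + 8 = t^2 + 9*t + 14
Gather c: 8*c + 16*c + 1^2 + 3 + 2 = 24*c + 6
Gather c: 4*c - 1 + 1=4*c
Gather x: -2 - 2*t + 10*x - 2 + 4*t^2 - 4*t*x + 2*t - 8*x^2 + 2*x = 4*t^2 - 8*x^2 + x*(12 - 4*t) - 4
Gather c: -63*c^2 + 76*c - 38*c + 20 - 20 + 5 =-63*c^2 + 38*c + 5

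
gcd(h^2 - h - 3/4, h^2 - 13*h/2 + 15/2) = h - 3/2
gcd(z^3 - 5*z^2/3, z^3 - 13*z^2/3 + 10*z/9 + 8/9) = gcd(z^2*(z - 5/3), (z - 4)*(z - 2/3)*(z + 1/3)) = 1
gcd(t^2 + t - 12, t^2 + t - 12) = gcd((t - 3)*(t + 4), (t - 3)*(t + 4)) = t^2 + t - 12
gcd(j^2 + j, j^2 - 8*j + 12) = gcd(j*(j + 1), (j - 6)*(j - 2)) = 1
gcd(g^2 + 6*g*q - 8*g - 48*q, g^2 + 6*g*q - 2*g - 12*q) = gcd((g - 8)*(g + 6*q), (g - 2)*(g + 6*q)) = g + 6*q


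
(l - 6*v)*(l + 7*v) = l^2 + l*v - 42*v^2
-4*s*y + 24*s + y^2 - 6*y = (-4*s + y)*(y - 6)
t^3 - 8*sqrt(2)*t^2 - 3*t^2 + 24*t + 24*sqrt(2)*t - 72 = (t - 3)*(t - 6*sqrt(2))*(t - 2*sqrt(2))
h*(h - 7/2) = h^2 - 7*h/2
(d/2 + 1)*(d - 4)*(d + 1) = d^3/2 - d^2/2 - 5*d - 4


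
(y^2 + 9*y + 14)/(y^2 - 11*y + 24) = (y^2 + 9*y + 14)/(y^2 - 11*y + 24)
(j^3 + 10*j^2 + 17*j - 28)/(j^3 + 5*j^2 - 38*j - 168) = (j - 1)/(j - 6)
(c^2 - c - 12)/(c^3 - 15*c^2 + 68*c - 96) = (c + 3)/(c^2 - 11*c + 24)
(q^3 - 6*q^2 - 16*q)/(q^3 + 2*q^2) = (q - 8)/q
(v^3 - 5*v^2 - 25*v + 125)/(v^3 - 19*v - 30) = (v^2 - 25)/(v^2 + 5*v + 6)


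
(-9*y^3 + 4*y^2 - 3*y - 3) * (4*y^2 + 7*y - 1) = -36*y^5 - 47*y^4 + 25*y^3 - 37*y^2 - 18*y + 3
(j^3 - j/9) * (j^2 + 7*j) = j^5 + 7*j^4 - j^3/9 - 7*j^2/9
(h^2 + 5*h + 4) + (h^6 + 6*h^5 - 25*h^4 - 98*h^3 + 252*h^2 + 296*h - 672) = h^6 + 6*h^5 - 25*h^4 - 98*h^3 + 253*h^2 + 301*h - 668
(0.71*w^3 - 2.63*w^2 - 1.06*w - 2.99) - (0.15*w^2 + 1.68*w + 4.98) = 0.71*w^3 - 2.78*w^2 - 2.74*w - 7.97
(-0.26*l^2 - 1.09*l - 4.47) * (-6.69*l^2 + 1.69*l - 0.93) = 1.7394*l^4 + 6.8527*l^3 + 28.304*l^2 - 6.5406*l + 4.1571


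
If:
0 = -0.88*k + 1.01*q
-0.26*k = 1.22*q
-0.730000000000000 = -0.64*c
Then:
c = 1.14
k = 0.00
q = 0.00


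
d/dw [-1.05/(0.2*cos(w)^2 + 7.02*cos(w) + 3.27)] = -(0.42*cos(w) + 7.371)*sin(w)/(0.2*cos(w)^2 + 7.02*cos(w) + 3.27)^2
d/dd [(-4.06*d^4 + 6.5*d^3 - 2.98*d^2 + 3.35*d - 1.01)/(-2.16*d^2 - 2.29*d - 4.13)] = (17.5392*d^5 + 13.8522*d^4 + 37.3012*d^3 - 66.4748*d^2 + 20.2516*d - 16.1484)/(4.6656*d^4 + 9.8928*d^3 + 23.0857*d^2 + 18.9154*d + 17.0569)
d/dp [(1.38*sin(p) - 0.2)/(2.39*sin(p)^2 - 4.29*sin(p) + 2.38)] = (-3.2982*sin(p)^2 + 0.956*sin(p) + 2.4264)*cos(p)/(5.7121*sin(p)^4 - 20.5062*sin(p)^3 + 29.7805*sin(p)^2 - 20.4204*sin(p) + 5.6644)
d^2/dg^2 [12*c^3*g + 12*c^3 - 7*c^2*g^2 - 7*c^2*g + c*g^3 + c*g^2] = 2*c*(-7*c + 3*g + 1)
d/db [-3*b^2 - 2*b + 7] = -6*b - 2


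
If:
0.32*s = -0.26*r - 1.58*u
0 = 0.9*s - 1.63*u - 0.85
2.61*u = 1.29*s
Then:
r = -38.14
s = 9.01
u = 4.45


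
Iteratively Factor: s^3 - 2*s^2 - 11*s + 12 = (s - 4)*(s^2 + 2*s - 3) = (s - 4)*(s + 3)*(s - 1)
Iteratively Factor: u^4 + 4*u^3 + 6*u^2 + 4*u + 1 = (u + 1)*(u^3 + 3*u^2 + 3*u + 1) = (u + 1)^2*(u^2 + 2*u + 1) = (u + 1)^3*(u + 1)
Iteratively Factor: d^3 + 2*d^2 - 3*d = (d)*(d^2 + 2*d - 3) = d*(d + 3)*(d - 1)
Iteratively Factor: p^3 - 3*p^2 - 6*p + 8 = (p - 4)*(p^2 + p - 2) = (p - 4)*(p - 1)*(p + 2)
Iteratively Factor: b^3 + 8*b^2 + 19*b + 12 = (b + 3)*(b^2 + 5*b + 4) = (b + 3)*(b + 4)*(b + 1)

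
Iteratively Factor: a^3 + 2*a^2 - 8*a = (a)*(a^2 + 2*a - 8) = a*(a - 2)*(a + 4)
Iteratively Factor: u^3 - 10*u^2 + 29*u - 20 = (u - 4)*(u^2 - 6*u + 5) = (u - 5)*(u - 4)*(u - 1)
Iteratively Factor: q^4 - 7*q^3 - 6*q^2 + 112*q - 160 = (q + 4)*(q^3 - 11*q^2 + 38*q - 40) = (q - 5)*(q + 4)*(q^2 - 6*q + 8) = (q - 5)*(q - 2)*(q + 4)*(q - 4)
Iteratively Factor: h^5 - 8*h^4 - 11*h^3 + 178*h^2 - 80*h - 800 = (h - 4)*(h^4 - 4*h^3 - 27*h^2 + 70*h + 200) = (h - 5)*(h - 4)*(h^3 + h^2 - 22*h - 40) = (h - 5)*(h - 4)*(h + 4)*(h^2 - 3*h - 10) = (h - 5)^2*(h - 4)*(h + 4)*(h + 2)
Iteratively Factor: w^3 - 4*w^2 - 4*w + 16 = (w - 4)*(w^2 - 4) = (w - 4)*(w - 2)*(w + 2)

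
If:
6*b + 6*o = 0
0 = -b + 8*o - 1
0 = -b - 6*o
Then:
No Solution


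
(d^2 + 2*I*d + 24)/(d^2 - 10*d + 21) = (d^2 + 2*I*d + 24)/(d^2 - 10*d + 21)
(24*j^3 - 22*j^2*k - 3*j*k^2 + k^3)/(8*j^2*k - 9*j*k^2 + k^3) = (24*j^2 + 2*j*k - k^2)/(k*(8*j - k))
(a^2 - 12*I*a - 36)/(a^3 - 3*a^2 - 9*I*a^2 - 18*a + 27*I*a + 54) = (a - 6*I)/(a^2 - 3*a*(1 + I) + 9*I)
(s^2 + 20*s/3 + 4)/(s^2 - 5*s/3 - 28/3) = (3*s^2 + 20*s + 12)/(3*s^2 - 5*s - 28)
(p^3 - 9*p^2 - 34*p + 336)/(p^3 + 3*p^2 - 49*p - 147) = (p^2 - 2*p - 48)/(p^2 + 10*p + 21)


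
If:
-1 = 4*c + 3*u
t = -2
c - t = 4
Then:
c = 2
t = -2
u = -3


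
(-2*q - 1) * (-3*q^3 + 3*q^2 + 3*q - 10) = 6*q^4 - 3*q^3 - 9*q^2 + 17*q + 10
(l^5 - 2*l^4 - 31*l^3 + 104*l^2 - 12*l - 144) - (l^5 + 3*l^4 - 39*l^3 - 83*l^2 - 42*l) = -5*l^4 + 8*l^3 + 187*l^2 + 30*l - 144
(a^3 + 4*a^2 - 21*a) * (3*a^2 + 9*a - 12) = 3*a^5 + 21*a^4 - 39*a^3 - 237*a^2 + 252*a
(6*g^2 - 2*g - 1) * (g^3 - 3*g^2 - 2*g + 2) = 6*g^5 - 20*g^4 - 7*g^3 + 19*g^2 - 2*g - 2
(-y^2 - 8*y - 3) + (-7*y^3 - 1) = -7*y^3 - y^2 - 8*y - 4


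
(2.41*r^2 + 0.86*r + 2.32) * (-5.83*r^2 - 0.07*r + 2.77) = -14.0503*r^4 - 5.1825*r^3 - 6.9101*r^2 + 2.2198*r + 6.4264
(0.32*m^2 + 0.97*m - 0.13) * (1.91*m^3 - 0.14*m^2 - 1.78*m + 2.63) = 0.6112*m^5 + 1.8079*m^4 - 0.9537*m^3 - 0.8668*m^2 + 2.7825*m - 0.3419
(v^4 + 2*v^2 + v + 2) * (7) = 7*v^4 + 14*v^2 + 7*v + 14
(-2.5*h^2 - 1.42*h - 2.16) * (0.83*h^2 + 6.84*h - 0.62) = -2.075*h^4 - 18.2786*h^3 - 9.9556*h^2 - 13.894*h + 1.3392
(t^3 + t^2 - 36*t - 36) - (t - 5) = t^3 + t^2 - 37*t - 31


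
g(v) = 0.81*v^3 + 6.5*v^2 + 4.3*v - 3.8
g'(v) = 2.43*v^2 + 13.0*v + 4.3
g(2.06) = 39.72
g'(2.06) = 41.39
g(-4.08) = 31.84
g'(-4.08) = -8.29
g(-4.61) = 35.16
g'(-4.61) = -3.99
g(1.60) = 23.04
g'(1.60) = 31.32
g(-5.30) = 35.40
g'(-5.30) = 3.66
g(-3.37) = 24.53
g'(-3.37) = -11.91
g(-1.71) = 3.80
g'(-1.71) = -10.82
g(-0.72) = -3.83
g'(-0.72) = -3.80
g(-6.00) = 29.44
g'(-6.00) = 13.78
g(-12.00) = -519.08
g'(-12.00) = 198.22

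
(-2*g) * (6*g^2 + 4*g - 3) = -12*g^3 - 8*g^2 + 6*g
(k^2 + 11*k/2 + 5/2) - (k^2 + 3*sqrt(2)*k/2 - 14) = -3*sqrt(2)*k/2 + 11*k/2 + 33/2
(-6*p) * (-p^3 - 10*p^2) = 6*p^4 + 60*p^3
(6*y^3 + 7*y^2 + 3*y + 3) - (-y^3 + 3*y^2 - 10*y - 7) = 7*y^3 + 4*y^2 + 13*y + 10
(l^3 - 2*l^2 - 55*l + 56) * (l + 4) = l^4 + 2*l^3 - 63*l^2 - 164*l + 224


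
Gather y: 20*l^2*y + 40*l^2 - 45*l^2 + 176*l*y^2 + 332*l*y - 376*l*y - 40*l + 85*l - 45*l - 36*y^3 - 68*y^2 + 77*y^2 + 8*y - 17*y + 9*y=-5*l^2 - 36*y^3 + y^2*(176*l + 9) + y*(20*l^2 - 44*l)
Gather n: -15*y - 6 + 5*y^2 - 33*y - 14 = 5*y^2 - 48*y - 20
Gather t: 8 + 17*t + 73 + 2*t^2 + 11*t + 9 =2*t^2 + 28*t + 90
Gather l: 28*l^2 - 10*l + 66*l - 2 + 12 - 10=28*l^2 + 56*l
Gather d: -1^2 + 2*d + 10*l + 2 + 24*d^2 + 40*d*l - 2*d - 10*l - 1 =24*d^2 + 40*d*l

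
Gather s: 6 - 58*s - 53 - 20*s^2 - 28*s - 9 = -20*s^2 - 86*s - 56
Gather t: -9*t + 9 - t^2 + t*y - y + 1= -t^2 + t*(y - 9) - y + 10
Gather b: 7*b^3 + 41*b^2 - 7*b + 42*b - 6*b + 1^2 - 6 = 7*b^3 + 41*b^2 + 29*b - 5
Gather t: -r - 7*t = -r - 7*t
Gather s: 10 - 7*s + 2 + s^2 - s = s^2 - 8*s + 12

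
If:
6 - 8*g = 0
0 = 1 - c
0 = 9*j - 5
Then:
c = 1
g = 3/4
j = 5/9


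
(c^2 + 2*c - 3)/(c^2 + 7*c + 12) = (c - 1)/(c + 4)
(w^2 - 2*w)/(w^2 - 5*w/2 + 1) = 2*w/(2*w - 1)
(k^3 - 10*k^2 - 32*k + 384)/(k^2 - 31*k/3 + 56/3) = 3*(k^2 - 2*k - 48)/(3*k - 7)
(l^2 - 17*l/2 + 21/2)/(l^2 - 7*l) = (l - 3/2)/l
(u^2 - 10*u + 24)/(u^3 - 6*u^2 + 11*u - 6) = (u^2 - 10*u + 24)/(u^3 - 6*u^2 + 11*u - 6)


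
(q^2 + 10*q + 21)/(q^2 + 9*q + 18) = (q + 7)/(q + 6)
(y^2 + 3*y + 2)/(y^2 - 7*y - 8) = (y + 2)/(y - 8)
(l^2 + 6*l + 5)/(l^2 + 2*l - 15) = (l + 1)/(l - 3)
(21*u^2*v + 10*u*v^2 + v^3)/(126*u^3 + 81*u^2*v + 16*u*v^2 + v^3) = v/(6*u + v)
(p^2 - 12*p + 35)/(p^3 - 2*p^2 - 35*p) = (p - 5)/(p*(p + 5))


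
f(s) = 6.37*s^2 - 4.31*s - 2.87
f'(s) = 12.74*s - 4.31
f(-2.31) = 41.08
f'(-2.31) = -33.74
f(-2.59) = 51.02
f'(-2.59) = -37.31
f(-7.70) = 407.99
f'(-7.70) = -102.41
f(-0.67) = 2.88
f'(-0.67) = -12.85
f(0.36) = -3.60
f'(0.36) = 0.28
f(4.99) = 134.24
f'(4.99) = 59.26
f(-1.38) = 15.21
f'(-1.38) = -21.89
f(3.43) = 57.29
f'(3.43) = 39.39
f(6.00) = 200.59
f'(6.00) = 72.13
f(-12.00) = 966.13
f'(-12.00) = -157.19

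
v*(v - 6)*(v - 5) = v^3 - 11*v^2 + 30*v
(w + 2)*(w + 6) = w^2 + 8*w + 12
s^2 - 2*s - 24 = (s - 6)*(s + 4)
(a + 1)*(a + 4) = a^2 + 5*a + 4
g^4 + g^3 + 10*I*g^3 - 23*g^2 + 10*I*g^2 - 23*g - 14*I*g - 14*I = (g + 2*I)*(g + 7*I)*(-I*g + 1)*(I*g + I)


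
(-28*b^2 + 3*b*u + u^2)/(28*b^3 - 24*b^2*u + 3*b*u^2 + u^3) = (-4*b + u)/(4*b^2 - 4*b*u + u^2)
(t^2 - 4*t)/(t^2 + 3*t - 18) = t*(t - 4)/(t^2 + 3*t - 18)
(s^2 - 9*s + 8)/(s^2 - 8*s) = (s - 1)/s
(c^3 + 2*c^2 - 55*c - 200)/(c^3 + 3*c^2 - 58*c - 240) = (c + 5)/(c + 6)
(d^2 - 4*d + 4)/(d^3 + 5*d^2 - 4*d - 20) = (d - 2)/(d^2 + 7*d + 10)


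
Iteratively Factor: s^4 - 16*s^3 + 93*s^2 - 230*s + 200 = (s - 5)*(s^3 - 11*s^2 + 38*s - 40) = (s - 5)*(s - 2)*(s^2 - 9*s + 20) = (s - 5)^2*(s - 2)*(s - 4)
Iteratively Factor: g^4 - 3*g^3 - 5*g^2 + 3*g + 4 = (g + 1)*(g^3 - 4*g^2 - g + 4) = (g - 4)*(g + 1)*(g^2 - 1) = (g - 4)*(g + 1)^2*(g - 1)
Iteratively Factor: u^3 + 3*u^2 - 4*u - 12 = (u + 3)*(u^2 - 4) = (u + 2)*(u + 3)*(u - 2)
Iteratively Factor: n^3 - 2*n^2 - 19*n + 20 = (n - 5)*(n^2 + 3*n - 4) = (n - 5)*(n + 4)*(n - 1)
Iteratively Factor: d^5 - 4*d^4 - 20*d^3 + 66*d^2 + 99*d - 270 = (d + 3)*(d^4 - 7*d^3 + d^2 + 63*d - 90) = (d - 3)*(d + 3)*(d^3 - 4*d^2 - 11*d + 30) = (d - 3)*(d + 3)^2*(d^2 - 7*d + 10) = (d - 5)*(d - 3)*(d + 3)^2*(d - 2)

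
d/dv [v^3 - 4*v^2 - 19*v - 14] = 3*v^2 - 8*v - 19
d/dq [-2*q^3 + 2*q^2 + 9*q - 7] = -6*q^2 + 4*q + 9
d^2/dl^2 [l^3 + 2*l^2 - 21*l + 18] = 6*l + 4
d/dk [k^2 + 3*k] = 2*k + 3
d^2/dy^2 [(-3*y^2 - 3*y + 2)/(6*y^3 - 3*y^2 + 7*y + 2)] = 8*(-27*y^6 - 81*y^5 + 243*y^4 + 117*y^2 - 63*y + 35)/(216*y^9 - 324*y^8 + 918*y^7 - 567*y^6 + 855*y^5 + 117*y^4 + 163*y^3 + 258*y^2 + 84*y + 8)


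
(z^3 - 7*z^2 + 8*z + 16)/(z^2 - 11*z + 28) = (z^2 - 3*z - 4)/(z - 7)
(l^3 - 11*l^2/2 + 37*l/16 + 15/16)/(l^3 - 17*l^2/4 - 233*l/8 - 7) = (4*l^2 - 23*l + 15)/(2*(2*l^2 - 9*l - 56))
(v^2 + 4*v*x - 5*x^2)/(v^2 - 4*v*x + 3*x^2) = (-v - 5*x)/(-v + 3*x)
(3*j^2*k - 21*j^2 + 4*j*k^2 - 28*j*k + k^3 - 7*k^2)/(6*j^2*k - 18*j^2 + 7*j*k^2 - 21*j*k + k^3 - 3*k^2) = (3*j*k - 21*j + k^2 - 7*k)/(6*j*k - 18*j + k^2 - 3*k)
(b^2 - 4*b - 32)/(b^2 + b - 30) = (b^2 - 4*b - 32)/(b^2 + b - 30)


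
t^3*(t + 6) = t^4 + 6*t^3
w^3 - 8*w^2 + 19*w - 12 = (w - 4)*(w - 3)*(w - 1)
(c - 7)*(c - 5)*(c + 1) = c^3 - 11*c^2 + 23*c + 35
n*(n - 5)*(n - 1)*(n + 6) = n^4 - 31*n^2 + 30*n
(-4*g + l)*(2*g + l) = -8*g^2 - 2*g*l + l^2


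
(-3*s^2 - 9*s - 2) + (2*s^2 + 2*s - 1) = -s^2 - 7*s - 3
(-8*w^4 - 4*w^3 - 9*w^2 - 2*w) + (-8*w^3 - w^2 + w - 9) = -8*w^4 - 12*w^3 - 10*w^2 - w - 9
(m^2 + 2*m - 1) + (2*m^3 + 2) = 2*m^3 + m^2 + 2*m + 1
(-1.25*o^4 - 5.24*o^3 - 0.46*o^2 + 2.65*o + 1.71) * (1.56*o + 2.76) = -1.95*o^5 - 11.6244*o^4 - 15.18*o^3 + 2.8644*o^2 + 9.9816*o + 4.7196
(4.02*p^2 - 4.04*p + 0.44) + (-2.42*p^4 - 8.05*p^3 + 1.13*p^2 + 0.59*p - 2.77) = -2.42*p^4 - 8.05*p^3 + 5.15*p^2 - 3.45*p - 2.33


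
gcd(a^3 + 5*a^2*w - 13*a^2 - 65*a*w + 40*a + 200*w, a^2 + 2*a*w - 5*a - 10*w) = a - 5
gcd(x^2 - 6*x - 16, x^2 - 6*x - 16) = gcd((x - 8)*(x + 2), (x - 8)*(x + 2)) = x^2 - 6*x - 16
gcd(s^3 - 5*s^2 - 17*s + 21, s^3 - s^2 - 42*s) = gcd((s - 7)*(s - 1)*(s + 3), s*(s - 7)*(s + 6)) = s - 7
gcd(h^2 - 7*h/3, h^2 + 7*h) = h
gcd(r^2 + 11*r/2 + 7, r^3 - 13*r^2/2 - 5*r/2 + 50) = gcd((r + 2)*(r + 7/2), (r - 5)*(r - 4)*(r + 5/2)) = 1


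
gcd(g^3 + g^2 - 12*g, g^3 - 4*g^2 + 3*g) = g^2 - 3*g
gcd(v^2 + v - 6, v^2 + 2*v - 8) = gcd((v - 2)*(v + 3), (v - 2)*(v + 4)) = v - 2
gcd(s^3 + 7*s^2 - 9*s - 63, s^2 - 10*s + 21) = s - 3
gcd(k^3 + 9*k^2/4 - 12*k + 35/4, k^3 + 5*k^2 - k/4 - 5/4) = k + 5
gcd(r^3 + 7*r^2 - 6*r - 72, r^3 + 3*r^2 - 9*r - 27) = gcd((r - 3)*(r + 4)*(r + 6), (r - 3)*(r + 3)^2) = r - 3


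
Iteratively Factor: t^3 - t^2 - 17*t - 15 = (t + 1)*(t^2 - 2*t - 15) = (t - 5)*(t + 1)*(t + 3)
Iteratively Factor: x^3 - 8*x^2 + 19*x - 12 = (x - 3)*(x^2 - 5*x + 4) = (x - 3)*(x - 1)*(x - 4)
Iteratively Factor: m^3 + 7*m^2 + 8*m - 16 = (m + 4)*(m^2 + 3*m - 4) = (m - 1)*(m + 4)*(m + 4)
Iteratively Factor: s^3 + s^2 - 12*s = (s)*(s^2 + s - 12) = s*(s - 3)*(s + 4)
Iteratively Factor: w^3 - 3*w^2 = (w - 3)*(w^2) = w*(w - 3)*(w)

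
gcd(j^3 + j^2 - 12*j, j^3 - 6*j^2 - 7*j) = j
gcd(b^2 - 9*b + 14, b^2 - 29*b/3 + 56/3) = b - 7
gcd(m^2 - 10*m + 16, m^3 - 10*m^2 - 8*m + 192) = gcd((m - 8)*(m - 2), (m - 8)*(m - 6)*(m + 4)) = m - 8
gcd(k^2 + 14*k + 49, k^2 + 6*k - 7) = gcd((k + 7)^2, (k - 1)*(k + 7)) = k + 7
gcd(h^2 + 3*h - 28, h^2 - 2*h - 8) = h - 4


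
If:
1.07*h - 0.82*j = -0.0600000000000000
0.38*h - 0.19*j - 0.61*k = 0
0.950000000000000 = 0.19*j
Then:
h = 3.78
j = 5.00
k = 0.79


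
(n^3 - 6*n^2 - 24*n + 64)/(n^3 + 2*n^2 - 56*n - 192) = (n - 2)/(n + 6)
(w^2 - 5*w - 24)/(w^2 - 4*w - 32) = (w + 3)/(w + 4)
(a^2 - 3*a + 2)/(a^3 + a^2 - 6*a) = (a - 1)/(a*(a + 3))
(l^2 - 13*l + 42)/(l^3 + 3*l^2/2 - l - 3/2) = 2*(l^2 - 13*l + 42)/(2*l^3 + 3*l^2 - 2*l - 3)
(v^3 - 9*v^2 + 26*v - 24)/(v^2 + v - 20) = (v^2 - 5*v + 6)/(v + 5)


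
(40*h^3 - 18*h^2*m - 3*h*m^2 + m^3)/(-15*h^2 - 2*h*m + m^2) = (-8*h^2 + 2*h*m + m^2)/(3*h + m)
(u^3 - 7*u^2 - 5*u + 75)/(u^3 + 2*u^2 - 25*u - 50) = (u^2 - 2*u - 15)/(u^2 + 7*u + 10)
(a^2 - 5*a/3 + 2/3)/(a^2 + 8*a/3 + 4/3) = (3*a^2 - 5*a + 2)/(3*a^2 + 8*a + 4)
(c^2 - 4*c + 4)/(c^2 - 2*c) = (c - 2)/c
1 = 1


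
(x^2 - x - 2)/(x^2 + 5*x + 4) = (x - 2)/(x + 4)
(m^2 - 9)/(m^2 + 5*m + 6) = (m - 3)/(m + 2)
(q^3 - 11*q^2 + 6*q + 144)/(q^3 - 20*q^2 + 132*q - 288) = (q + 3)/(q - 6)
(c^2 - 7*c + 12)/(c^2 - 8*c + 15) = (c - 4)/(c - 5)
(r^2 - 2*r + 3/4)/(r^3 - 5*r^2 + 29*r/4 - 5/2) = (2*r - 3)/(2*r^2 - 9*r + 10)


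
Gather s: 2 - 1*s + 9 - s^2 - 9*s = -s^2 - 10*s + 11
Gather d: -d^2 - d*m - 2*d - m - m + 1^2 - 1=-d^2 + d*(-m - 2) - 2*m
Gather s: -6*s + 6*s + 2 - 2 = 0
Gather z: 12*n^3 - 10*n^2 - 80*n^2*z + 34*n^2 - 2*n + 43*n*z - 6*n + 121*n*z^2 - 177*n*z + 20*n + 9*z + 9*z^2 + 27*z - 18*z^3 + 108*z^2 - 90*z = 12*n^3 + 24*n^2 + 12*n - 18*z^3 + z^2*(121*n + 117) + z*(-80*n^2 - 134*n - 54)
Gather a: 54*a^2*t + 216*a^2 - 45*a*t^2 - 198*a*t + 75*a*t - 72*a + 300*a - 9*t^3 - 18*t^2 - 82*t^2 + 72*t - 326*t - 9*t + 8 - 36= a^2*(54*t + 216) + a*(-45*t^2 - 123*t + 228) - 9*t^3 - 100*t^2 - 263*t - 28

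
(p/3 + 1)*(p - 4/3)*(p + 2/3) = p^3/3 + 7*p^2/9 - 26*p/27 - 8/9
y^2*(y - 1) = y^3 - y^2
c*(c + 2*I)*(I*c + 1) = I*c^3 - c^2 + 2*I*c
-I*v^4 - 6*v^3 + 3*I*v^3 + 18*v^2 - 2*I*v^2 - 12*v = v*(v - 2)*(v - 6*I)*(-I*v + I)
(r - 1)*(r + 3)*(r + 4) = r^3 + 6*r^2 + 5*r - 12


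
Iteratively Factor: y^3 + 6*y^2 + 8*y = (y + 2)*(y^2 + 4*y) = y*(y + 2)*(y + 4)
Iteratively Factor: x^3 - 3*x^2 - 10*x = (x + 2)*(x^2 - 5*x) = x*(x + 2)*(x - 5)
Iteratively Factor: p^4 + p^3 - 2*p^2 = (p)*(p^3 + p^2 - 2*p) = p*(p - 1)*(p^2 + 2*p) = p^2*(p - 1)*(p + 2)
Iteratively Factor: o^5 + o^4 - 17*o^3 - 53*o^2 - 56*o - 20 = (o + 1)*(o^4 - 17*o^2 - 36*o - 20) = (o - 5)*(o + 1)*(o^3 + 5*o^2 + 8*o + 4) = (o - 5)*(o + 1)^2*(o^2 + 4*o + 4) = (o - 5)*(o + 1)^2*(o + 2)*(o + 2)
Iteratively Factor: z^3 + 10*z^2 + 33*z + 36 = (z + 3)*(z^2 + 7*z + 12) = (z + 3)^2*(z + 4)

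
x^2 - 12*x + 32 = (x - 8)*(x - 4)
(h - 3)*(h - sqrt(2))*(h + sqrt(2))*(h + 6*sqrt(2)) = h^4 - 3*h^3 + 6*sqrt(2)*h^3 - 18*sqrt(2)*h^2 - 2*h^2 - 12*sqrt(2)*h + 6*h + 36*sqrt(2)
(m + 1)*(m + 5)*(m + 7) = m^3 + 13*m^2 + 47*m + 35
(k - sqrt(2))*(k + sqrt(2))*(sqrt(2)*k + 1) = sqrt(2)*k^3 + k^2 - 2*sqrt(2)*k - 2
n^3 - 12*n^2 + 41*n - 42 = (n - 7)*(n - 3)*(n - 2)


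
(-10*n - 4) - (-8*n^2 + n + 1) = 8*n^2 - 11*n - 5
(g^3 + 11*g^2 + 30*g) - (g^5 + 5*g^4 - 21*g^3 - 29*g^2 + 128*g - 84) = -g^5 - 5*g^4 + 22*g^3 + 40*g^2 - 98*g + 84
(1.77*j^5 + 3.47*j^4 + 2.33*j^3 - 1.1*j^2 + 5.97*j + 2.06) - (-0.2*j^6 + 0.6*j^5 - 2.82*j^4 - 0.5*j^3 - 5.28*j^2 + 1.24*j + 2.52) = 0.2*j^6 + 1.17*j^5 + 6.29*j^4 + 2.83*j^3 + 4.18*j^2 + 4.73*j - 0.46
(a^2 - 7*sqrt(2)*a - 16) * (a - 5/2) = a^3 - 7*sqrt(2)*a^2 - 5*a^2/2 - 16*a + 35*sqrt(2)*a/2 + 40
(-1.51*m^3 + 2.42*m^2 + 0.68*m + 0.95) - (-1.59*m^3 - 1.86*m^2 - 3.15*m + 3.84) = 0.0800000000000001*m^3 + 4.28*m^2 + 3.83*m - 2.89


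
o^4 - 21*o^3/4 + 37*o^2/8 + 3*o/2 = o*(o - 4)*(o - 3/2)*(o + 1/4)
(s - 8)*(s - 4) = s^2 - 12*s + 32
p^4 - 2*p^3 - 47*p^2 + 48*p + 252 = (p - 7)*(p - 3)*(p + 2)*(p + 6)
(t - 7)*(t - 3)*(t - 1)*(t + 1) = t^4 - 10*t^3 + 20*t^2 + 10*t - 21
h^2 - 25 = (h - 5)*(h + 5)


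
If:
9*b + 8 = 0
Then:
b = -8/9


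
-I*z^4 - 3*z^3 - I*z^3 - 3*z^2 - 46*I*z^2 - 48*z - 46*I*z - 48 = (z - 8*I)*(z - I)*(z + 6*I)*(-I*z - I)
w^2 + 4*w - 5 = (w - 1)*(w + 5)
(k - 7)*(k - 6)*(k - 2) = k^3 - 15*k^2 + 68*k - 84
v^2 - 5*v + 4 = (v - 4)*(v - 1)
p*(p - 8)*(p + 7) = p^3 - p^2 - 56*p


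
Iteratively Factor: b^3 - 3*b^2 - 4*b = (b - 4)*(b^2 + b) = b*(b - 4)*(b + 1)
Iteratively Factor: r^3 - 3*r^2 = (r)*(r^2 - 3*r) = r^2*(r - 3)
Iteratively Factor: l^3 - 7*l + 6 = (l + 3)*(l^2 - 3*l + 2) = (l - 1)*(l + 3)*(l - 2)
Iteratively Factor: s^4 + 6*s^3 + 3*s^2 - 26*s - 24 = (s + 4)*(s^3 + 2*s^2 - 5*s - 6) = (s + 1)*(s + 4)*(s^2 + s - 6) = (s + 1)*(s + 3)*(s + 4)*(s - 2)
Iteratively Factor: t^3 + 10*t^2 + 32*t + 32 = (t + 2)*(t^2 + 8*t + 16) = (t + 2)*(t + 4)*(t + 4)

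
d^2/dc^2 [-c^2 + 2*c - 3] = -2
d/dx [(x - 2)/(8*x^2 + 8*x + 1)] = (-8*x^2 + 32*x + 17)/(64*x^4 + 128*x^3 + 80*x^2 + 16*x + 1)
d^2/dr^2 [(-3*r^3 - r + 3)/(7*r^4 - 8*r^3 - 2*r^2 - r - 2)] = 2*(-147*r^9 - 420*r^7 + 1819*r^6 - 3102*r^5 + 993*r^4 + 215*r^3 + 438*r^2 - 150*r - 7)/(343*r^12 - 1176*r^11 + 1050*r^10 + 13*r^9 - 258*r^8 + 468*r^7 - 299*r^6 - 144*r^5 - 42*r^4 - 121*r^3 - 30*r^2 - 12*r - 8)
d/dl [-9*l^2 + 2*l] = 2 - 18*l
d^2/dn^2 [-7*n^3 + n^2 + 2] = 2 - 42*n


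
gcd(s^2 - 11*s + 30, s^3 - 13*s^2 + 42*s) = s - 6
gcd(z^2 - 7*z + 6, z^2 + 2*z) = 1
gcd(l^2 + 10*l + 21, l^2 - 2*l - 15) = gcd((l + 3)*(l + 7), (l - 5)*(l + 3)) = l + 3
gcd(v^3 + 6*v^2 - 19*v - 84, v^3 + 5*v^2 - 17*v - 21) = v + 7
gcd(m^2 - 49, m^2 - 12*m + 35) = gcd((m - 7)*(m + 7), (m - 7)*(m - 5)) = m - 7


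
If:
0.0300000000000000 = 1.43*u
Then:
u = 0.02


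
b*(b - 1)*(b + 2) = b^3 + b^2 - 2*b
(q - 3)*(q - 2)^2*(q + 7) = q^4 - 33*q^2 + 100*q - 84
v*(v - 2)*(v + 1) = v^3 - v^2 - 2*v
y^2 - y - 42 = (y - 7)*(y + 6)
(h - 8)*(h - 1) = h^2 - 9*h + 8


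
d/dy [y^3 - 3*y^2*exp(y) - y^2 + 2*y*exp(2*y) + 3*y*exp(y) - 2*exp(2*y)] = -3*y^2*exp(y) + 3*y^2 + 4*y*exp(2*y) - 3*y*exp(y) - 2*y - 2*exp(2*y) + 3*exp(y)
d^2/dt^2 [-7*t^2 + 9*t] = -14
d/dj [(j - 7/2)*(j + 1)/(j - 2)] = (j^2 - 4*j + 17/2)/(j^2 - 4*j + 4)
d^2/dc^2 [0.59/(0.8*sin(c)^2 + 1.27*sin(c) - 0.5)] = (-1.5104*sin(c)^4 - 1.79832*sin(c)^3 + 0.369989000000001*sin(c)^2 + 3.22199*sin(c) + 2.375222)/(0.8*sin(c)^2 + 1.27*sin(c) - 0.5)^3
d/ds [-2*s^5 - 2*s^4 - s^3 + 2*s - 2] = -10*s^4 - 8*s^3 - 3*s^2 + 2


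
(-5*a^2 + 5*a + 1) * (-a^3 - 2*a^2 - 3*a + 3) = 5*a^5 + 5*a^4 + 4*a^3 - 32*a^2 + 12*a + 3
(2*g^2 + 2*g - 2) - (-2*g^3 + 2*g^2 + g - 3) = 2*g^3 + g + 1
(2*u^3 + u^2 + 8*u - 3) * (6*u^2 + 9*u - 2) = 12*u^5 + 24*u^4 + 53*u^3 + 52*u^2 - 43*u + 6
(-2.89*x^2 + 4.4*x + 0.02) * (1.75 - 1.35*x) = 3.9015*x^3 - 10.9975*x^2 + 7.673*x + 0.035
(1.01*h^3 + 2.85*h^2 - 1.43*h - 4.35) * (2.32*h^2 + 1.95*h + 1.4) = 2.3432*h^5 + 8.5815*h^4 + 3.6539*h^3 - 8.8905*h^2 - 10.4845*h - 6.09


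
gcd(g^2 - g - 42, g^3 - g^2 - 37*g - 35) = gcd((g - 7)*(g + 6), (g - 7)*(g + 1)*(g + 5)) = g - 7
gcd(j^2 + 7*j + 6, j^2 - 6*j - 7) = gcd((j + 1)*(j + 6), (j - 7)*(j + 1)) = j + 1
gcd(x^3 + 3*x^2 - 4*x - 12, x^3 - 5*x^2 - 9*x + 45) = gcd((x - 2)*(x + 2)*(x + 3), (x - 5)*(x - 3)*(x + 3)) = x + 3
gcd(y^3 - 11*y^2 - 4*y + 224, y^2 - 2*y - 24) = y + 4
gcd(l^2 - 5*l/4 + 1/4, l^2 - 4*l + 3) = l - 1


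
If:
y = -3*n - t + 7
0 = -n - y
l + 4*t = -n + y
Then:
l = -6*y - 28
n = -y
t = 2*y + 7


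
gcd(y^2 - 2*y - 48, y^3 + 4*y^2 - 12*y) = y + 6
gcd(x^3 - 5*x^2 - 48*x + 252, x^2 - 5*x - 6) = x - 6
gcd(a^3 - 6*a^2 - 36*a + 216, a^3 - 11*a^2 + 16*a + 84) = a - 6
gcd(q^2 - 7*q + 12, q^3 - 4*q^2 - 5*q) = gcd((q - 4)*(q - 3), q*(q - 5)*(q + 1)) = 1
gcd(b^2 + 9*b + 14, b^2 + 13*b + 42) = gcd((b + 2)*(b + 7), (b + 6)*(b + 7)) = b + 7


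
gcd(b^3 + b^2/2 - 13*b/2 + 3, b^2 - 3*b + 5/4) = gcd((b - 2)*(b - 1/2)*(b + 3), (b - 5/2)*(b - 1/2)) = b - 1/2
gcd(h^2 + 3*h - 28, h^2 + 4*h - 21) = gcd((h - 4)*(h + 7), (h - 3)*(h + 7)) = h + 7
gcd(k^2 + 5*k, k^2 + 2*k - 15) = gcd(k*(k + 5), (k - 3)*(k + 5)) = k + 5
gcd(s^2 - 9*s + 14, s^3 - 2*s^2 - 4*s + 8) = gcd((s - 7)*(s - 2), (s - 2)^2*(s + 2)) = s - 2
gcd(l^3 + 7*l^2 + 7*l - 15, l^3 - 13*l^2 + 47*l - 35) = l - 1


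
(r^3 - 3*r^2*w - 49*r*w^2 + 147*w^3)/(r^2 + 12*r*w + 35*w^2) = (r^2 - 10*r*w + 21*w^2)/(r + 5*w)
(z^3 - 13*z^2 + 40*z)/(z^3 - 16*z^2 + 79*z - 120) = z/(z - 3)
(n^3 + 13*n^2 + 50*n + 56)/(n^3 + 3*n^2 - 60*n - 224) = (n + 2)/(n - 8)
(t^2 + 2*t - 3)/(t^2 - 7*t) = (t^2 + 2*t - 3)/(t*(t - 7))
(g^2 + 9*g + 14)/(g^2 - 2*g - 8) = (g + 7)/(g - 4)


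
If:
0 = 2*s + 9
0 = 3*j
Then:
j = 0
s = -9/2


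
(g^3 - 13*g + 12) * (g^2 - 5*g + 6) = g^5 - 5*g^4 - 7*g^3 + 77*g^2 - 138*g + 72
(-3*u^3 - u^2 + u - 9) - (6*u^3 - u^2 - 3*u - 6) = -9*u^3 + 4*u - 3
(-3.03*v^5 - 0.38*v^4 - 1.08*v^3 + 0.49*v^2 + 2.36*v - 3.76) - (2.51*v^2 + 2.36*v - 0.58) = -3.03*v^5 - 0.38*v^4 - 1.08*v^3 - 2.02*v^2 - 3.18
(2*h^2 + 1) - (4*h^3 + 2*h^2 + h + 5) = -4*h^3 - h - 4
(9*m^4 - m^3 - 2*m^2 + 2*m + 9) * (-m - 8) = -9*m^5 - 71*m^4 + 10*m^3 + 14*m^2 - 25*m - 72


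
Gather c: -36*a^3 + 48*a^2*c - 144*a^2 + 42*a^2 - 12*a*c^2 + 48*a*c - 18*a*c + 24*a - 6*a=-36*a^3 - 102*a^2 - 12*a*c^2 + 18*a + c*(48*a^2 + 30*a)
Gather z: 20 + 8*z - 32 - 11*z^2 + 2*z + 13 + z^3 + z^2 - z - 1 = z^3 - 10*z^2 + 9*z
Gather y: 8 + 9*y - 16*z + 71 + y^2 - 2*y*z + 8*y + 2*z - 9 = y^2 + y*(17 - 2*z) - 14*z + 70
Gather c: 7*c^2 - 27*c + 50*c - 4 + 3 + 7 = 7*c^2 + 23*c + 6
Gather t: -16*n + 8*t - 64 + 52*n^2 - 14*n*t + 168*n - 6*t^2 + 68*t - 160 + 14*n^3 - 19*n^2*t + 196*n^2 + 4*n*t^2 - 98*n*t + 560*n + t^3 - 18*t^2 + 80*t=14*n^3 + 248*n^2 + 712*n + t^3 + t^2*(4*n - 24) + t*(-19*n^2 - 112*n + 156) - 224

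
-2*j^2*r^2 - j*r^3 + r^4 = r^2*(-2*j + r)*(j + r)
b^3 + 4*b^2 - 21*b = b*(b - 3)*(b + 7)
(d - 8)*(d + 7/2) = d^2 - 9*d/2 - 28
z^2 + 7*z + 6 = (z + 1)*(z + 6)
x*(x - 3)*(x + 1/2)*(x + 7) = x^4 + 9*x^3/2 - 19*x^2 - 21*x/2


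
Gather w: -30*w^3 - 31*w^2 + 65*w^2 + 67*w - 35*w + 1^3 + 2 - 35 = -30*w^3 + 34*w^2 + 32*w - 32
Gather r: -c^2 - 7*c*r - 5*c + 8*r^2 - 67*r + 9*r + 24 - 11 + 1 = -c^2 - 5*c + 8*r^2 + r*(-7*c - 58) + 14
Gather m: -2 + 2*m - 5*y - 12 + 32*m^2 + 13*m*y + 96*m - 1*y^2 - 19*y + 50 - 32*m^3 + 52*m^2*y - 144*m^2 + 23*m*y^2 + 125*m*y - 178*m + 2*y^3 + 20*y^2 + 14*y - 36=-32*m^3 + m^2*(52*y - 112) + m*(23*y^2 + 138*y - 80) + 2*y^3 + 19*y^2 - 10*y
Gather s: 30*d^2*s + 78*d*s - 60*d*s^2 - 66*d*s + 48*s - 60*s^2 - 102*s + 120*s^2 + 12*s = s^2*(60 - 60*d) + s*(30*d^2 + 12*d - 42)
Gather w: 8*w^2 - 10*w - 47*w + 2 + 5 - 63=8*w^2 - 57*w - 56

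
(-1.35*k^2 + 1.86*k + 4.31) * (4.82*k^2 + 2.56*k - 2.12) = -6.507*k^4 + 5.5092*k^3 + 28.3978*k^2 + 7.0904*k - 9.1372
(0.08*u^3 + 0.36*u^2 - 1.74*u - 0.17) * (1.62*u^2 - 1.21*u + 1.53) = 0.1296*u^5 + 0.4864*u^4 - 3.132*u^3 + 2.3808*u^2 - 2.4565*u - 0.2601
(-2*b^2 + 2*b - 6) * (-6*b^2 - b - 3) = 12*b^4 - 10*b^3 + 40*b^2 + 18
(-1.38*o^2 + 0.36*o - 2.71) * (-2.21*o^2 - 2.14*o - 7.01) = 3.0498*o^4 + 2.1576*o^3 + 14.8925*o^2 + 3.2758*o + 18.9971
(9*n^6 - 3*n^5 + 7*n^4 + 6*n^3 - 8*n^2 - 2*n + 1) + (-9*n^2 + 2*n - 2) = 9*n^6 - 3*n^5 + 7*n^4 + 6*n^3 - 17*n^2 - 1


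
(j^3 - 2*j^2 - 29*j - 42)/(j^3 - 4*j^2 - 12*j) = (j^2 - 4*j - 21)/(j*(j - 6))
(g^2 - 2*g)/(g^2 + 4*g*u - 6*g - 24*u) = g*(g - 2)/(g^2 + 4*g*u - 6*g - 24*u)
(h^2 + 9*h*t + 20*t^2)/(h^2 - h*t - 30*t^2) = (-h - 4*t)/(-h + 6*t)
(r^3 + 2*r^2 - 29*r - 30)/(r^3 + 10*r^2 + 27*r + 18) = (r - 5)/(r + 3)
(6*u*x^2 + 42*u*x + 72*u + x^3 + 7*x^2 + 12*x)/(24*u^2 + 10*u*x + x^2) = (x^2 + 7*x + 12)/(4*u + x)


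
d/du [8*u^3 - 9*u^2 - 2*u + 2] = 24*u^2 - 18*u - 2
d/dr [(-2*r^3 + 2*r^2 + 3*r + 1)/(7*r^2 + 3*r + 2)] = (-14*r^4 - 12*r^3 - 27*r^2 - 6*r + 3)/(49*r^4 + 42*r^3 + 37*r^2 + 12*r + 4)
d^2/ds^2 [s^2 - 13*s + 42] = 2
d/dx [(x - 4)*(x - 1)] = 2*x - 5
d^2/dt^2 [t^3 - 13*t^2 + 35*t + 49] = 6*t - 26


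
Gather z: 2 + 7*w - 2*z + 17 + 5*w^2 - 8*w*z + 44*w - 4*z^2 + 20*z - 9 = 5*w^2 + 51*w - 4*z^2 + z*(18 - 8*w) + 10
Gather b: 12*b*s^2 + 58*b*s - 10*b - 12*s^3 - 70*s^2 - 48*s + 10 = b*(12*s^2 + 58*s - 10) - 12*s^3 - 70*s^2 - 48*s + 10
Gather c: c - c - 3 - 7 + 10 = 0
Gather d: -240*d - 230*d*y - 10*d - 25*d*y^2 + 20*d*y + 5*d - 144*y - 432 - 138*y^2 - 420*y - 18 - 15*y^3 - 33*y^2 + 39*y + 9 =d*(-25*y^2 - 210*y - 245) - 15*y^3 - 171*y^2 - 525*y - 441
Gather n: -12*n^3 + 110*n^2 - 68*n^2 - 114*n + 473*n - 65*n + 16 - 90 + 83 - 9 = -12*n^3 + 42*n^2 + 294*n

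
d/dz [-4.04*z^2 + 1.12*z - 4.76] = 1.12 - 8.08*z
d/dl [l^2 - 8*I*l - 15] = 2*l - 8*I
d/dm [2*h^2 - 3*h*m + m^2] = -3*h + 2*m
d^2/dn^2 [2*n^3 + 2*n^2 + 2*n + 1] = 12*n + 4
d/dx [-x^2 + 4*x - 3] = 4 - 2*x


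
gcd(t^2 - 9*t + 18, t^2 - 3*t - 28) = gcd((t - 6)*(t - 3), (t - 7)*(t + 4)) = 1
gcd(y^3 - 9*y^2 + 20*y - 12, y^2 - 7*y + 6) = y^2 - 7*y + 6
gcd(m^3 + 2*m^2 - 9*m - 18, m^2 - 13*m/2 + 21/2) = m - 3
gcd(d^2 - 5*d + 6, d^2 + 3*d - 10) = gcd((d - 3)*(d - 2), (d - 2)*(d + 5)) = d - 2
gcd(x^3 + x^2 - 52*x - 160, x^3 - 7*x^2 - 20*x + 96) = x^2 - 4*x - 32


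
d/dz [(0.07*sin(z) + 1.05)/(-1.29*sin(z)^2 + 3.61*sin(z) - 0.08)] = (0.0903*sin(z)^2 + 2.709*sin(z) - 3.7961)*cos(z)/(1.6641*sin(z)^4 - 9.3138*sin(z)^3 + 13.2385*sin(z)^2 - 0.5776*sin(z) + 0.0064)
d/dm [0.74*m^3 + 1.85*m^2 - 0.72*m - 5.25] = 2.22*m^2 + 3.7*m - 0.72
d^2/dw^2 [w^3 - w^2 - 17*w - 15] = 6*w - 2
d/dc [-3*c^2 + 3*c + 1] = 3 - 6*c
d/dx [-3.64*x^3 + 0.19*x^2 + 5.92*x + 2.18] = -10.92*x^2 + 0.38*x + 5.92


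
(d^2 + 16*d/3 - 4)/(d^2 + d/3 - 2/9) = 3*(3*d^2 + 16*d - 12)/(9*d^2 + 3*d - 2)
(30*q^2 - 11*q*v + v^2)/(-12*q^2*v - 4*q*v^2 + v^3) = (-5*q + v)/(v*(2*q + v))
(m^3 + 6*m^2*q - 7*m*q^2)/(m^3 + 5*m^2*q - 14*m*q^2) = (-m + q)/(-m + 2*q)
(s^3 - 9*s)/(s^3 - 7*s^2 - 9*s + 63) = s/(s - 7)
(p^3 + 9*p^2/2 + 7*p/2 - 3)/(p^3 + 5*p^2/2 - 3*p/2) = (p + 2)/p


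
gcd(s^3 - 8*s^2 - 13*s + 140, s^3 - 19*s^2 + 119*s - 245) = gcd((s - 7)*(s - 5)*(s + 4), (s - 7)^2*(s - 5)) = s^2 - 12*s + 35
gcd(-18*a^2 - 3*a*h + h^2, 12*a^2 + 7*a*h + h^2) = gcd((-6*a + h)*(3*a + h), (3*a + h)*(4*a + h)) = 3*a + h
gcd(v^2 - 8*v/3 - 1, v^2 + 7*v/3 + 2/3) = v + 1/3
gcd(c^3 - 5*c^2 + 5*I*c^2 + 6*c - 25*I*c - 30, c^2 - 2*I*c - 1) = c - I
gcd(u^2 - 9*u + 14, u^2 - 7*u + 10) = u - 2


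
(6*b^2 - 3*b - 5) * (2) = 12*b^2 - 6*b - 10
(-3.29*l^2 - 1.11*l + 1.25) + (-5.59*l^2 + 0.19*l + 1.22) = -8.88*l^2 - 0.92*l + 2.47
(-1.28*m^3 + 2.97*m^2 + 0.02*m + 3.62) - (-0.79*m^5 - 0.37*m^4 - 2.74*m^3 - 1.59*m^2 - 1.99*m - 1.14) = 0.79*m^5 + 0.37*m^4 + 1.46*m^3 + 4.56*m^2 + 2.01*m + 4.76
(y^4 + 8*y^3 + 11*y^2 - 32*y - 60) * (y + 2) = y^5 + 10*y^4 + 27*y^3 - 10*y^2 - 124*y - 120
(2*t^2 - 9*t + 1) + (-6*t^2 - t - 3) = -4*t^2 - 10*t - 2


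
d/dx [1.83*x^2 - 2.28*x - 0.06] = 3.66*x - 2.28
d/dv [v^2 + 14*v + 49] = 2*v + 14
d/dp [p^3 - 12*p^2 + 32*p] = 3*p^2 - 24*p + 32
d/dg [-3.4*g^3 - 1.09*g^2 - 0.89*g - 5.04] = -10.2*g^2 - 2.18*g - 0.89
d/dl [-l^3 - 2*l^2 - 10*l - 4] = -3*l^2 - 4*l - 10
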